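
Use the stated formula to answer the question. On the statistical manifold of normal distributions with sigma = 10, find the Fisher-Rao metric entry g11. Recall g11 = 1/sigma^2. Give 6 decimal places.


For the 2-parameter normal family, the Fisher metric has:
  g11 = 1/sigma^2, g22 = 2/sigma^2.
sigma = 10, sigma^2 = 100.
g11 = 0.010000

0.010000


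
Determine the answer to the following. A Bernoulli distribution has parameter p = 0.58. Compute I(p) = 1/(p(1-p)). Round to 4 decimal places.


For Bernoulli(p), Fisher information is I(p) = 1/(p*(1-p)).
p = 0.58, 1-p = 0.42.
p*(1-p) = 0.2436.
I(p) = 1/0.2436 = 4.1051

4.1051


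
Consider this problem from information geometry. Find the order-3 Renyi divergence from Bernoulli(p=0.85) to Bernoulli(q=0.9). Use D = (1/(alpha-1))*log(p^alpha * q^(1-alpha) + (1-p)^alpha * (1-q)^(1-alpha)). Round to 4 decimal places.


Renyi divergence of order alpha between Bernoulli distributions:
D = (1/(alpha-1))*log(p^alpha * q^(1-alpha) + (1-p)^alpha * (1-q)^(1-alpha)).
alpha = 3, p = 0.85, q = 0.9.
p^alpha * q^(1-alpha) = 0.85^3 * 0.9^-2 = 0.758179.
(1-p)^alpha * (1-q)^(1-alpha) = 0.15^3 * 0.1^-2 = 0.3375.
sum = 0.758179 + 0.3375 = 1.095679.
D = (1/2)*log(1.095679) = 0.0457

0.0457


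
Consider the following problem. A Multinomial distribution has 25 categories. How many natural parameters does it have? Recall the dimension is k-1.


Exponential family dimension calculation:
For Multinomial with k=25 categories, dim = k-1 = 24.

24


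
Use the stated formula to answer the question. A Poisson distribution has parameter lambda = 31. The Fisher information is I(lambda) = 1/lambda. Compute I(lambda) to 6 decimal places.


Fisher information for Poisson: I(lambda) = 1/lambda.
lambda = 31.
I(lambda) = 1/31 = 0.032258

0.032258


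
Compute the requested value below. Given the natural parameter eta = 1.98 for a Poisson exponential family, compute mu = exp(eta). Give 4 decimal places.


Expectation parameter for Poisson exponential family:
mu = exp(eta).
eta = 1.98.
mu = exp(1.98) = 7.2427

7.2427


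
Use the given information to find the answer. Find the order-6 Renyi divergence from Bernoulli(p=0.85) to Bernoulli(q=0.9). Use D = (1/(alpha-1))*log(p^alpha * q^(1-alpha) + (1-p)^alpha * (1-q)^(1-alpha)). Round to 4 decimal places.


Renyi divergence of order alpha between Bernoulli distributions:
D = (1/(alpha-1))*log(p^alpha * q^(1-alpha) + (1-p)^alpha * (1-q)^(1-alpha)).
alpha = 6, p = 0.85, q = 0.9.
p^alpha * q^(1-alpha) = 0.85^6 * 0.9^-5 = 0.638706.
(1-p)^alpha * (1-q)^(1-alpha) = 0.15^6 * 0.1^-5 = 1.139063.
sum = 0.638706 + 1.139063 = 1.777769.
D = (1/5)*log(1.777769) = 0.1151

0.1151


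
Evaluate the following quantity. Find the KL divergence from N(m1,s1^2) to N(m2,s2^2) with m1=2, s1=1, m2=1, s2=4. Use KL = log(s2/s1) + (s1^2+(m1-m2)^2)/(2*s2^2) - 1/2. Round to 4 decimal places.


KL divergence between normal distributions:
KL = log(s2/s1) + (s1^2 + (m1-m2)^2)/(2*s2^2) - 1/2.
log(4/1) = 1.386294.
(1^2 + (2-1)^2)/(2*4^2) = (1 + 1)/32 = 0.0625.
KL = 1.386294 + 0.0625 - 0.5 = 0.9488

0.9488


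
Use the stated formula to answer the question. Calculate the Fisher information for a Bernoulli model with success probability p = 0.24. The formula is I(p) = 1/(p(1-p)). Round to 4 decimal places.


For Bernoulli(p), Fisher information is I(p) = 1/(p*(1-p)).
p = 0.24, 1-p = 0.76.
p*(1-p) = 0.1824.
I(p) = 1/0.1824 = 5.4825

5.4825


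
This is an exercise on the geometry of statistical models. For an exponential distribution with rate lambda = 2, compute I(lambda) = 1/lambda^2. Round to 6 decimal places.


Fisher information for exponential: I(lambda) = 1/lambda^2.
lambda = 2, lambda^2 = 4.
I = 1/4 = 0.250000

0.250000


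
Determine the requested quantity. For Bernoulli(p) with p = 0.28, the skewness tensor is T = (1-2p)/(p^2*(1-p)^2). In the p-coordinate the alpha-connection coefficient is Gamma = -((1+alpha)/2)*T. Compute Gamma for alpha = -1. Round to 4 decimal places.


Skewness (Amari-Chentsov) tensor: T = (1-2p)/(p^2*(1-p)^2).
p = 0.28, 1-2p = 0.44, p^2 = 0.0784, (1-p)^2 = 0.5184.
T = 0.44/(0.0784 * 0.5184) = 10.82609.
In the p-coordinate, Gamma^(alpha) = Gamma^(0) - (alpha/2)*T with Gamma^(0) = (1/2)*g'(p) = -T/2,
so Gamma^(alpha) = -((1+alpha)/2)*T.
alpha = -1, -(1+alpha)/2 = 0.0.
Gamma = 0.0 * 10.82609 = 0.0000

0.0000


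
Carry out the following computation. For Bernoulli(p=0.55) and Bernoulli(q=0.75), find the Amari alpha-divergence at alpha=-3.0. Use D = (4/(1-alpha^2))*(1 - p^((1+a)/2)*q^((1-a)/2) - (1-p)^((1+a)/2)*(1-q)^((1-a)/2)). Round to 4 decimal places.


Amari alpha-divergence:
D = (4/(1-alpha^2))*(1 - p^((1+a)/2)*q^((1-a)/2) - (1-p)^((1+a)/2)*(1-q)^((1-a)/2)).
alpha = -3.0, p = 0.55, q = 0.75.
e1 = (1+alpha)/2 = -1.0, e2 = (1-alpha)/2 = 2.0.
t1 = p^e1 * q^e2 = 0.55^-1.0 * 0.75^2.0 = 1.022727.
t2 = (1-p)^e1 * (1-q)^e2 = 0.45^-1.0 * 0.25^2.0 = 0.138889.
4/(1-alpha^2) = -0.5.
D = -0.5*(1 - 1.022727 - 0.138889) = 0.0808

0.0808


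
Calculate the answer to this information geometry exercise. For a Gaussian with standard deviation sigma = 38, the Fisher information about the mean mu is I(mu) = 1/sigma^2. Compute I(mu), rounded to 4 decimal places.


The Fisher information for the mean of a normal distribution is I(mu) = 1/sigma^2.
sigma = 38, so sigma^2 = 1444.
I(mu) = 1/1444 = 0.0007

0.0007


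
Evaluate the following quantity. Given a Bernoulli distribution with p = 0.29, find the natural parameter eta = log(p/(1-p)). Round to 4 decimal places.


Natural parameter for Bernoulli: eta = log(p/(1-p)).
p = 0.29, 1-p = 0.71.
p/(1-p) = 0.408451.
eta = log(0.408451) = -0.8954

-0.8954


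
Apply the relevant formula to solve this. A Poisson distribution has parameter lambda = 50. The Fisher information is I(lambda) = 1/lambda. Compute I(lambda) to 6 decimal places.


Fisher information for Poisson: I(lambda) = 1/lambda.
lambda = 50.
I(lambda) = 1/50 = 0.020000

0.020000


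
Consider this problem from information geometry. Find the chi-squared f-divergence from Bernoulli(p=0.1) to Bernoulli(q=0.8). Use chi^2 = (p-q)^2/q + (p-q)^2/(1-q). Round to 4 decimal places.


Chi-squared divergence between Bernoulli distributions:
chi^2 = (p-q)^2/q + (p-q)^2/(1-q).
p = 0.1, q = 0.8, p-q = -0.7.
(p-q)^2 = 0.49.
term1 = 0.49/0.8 = 0.6125.
term2 = 0.49/0.2 = 2.45.
chi^2 = 0.6125 + 2.45 = 3.0625

3.0625


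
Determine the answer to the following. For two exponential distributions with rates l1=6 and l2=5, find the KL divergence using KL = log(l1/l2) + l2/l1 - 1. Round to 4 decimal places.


KL divergence for exponential family:
KL = log(l1/l2) + l2/l1 - 1.
log(6/5) = 0.182322.
5/6 = 0.833333.
KL = 0.182322 + 0.833333 - 1 = 0.0157

0.0157


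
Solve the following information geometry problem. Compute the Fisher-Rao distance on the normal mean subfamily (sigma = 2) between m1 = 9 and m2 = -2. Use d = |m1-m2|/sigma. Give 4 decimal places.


On the fixed-variance normal subfamily, geodesic distance = |m1-m2|/sigma.
|9 - -2| = 11.
sigma = 2.
d = 11/2 = 5.5000

5.5000


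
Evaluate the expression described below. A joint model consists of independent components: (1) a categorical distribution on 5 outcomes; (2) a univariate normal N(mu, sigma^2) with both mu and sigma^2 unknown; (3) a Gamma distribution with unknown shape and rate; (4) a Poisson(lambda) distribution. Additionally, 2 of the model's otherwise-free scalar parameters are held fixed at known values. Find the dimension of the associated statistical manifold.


The dimension of a statistical manifold equals the number of free
(independent) real parameters of the model. For a product of independent
blocks the parameter counts add.
- categorical on 5 outcomes (probabilities sum to 1): 5-1 = 4.
- normal (mu, sigma^2): 2.
- Gamma (shape, rate): 2.
- Poisson (lambda): 1.
Total = 4 + 2 + 2 + 1 = 9.
2 parameter(s) fixed at known values: 9 - 2 = 7.
Dimension = 7

7


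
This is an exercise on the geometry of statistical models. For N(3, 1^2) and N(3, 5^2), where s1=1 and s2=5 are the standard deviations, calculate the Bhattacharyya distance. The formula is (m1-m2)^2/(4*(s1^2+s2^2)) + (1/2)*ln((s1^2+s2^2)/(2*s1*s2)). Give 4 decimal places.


Bhattacharyya distance between two Gaussians:
DB = (m1-m2)^2/(4*(s1^2+s2^2)) + (1/2)*ln((s1^2+s2^2)/(2*s1*s2)).
(m1-m2)^2 = (0)^2 = 0.
s1^2+s2^2 = 1 + 25 = 26.
term1 = 0/104 = 0.0.
term2 = 0.5*ln(26/10.0) = 0.477756.
DB = 0.0 + 0.477756 = 0.4778

0.4778


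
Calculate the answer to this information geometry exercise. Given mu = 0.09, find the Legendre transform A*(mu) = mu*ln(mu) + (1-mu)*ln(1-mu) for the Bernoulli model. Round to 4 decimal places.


Legendre transform for Bernoulli:
A*(mu) = mu*log(mu) + (1-mu)*log(1-mu).
mu = 0.09, 1-mu = 0.91.
mu*log(mu) = 0.09*log(0.09) = -0.216715.
(1-mu)*log(1-mu) = 0.91*log(0.91) = -0.085823.
A* = -0.216715 + -0.085823 = -0.3025

-0.3025


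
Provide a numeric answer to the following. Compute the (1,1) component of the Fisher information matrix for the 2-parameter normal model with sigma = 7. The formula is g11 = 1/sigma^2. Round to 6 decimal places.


For the 2-parameter normal family, the Fisher metric has:
  g11 = 1/sigma^2, g22 = 2/sigma^2.
sigma = 7, sigma^2 = 49.
g11 = 0.020408

0.020408


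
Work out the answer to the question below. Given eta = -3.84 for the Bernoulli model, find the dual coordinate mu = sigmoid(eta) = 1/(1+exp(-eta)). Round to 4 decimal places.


Dual coordinate (expectation parameter) for Bernoulli:
mu = 1/(1+exp(-eta)).
eta = -3.84.
exp(-eta) = exp(3.84) = 46.525474.
mu = 1/(1+46.525474) = 0.0210

0.0210


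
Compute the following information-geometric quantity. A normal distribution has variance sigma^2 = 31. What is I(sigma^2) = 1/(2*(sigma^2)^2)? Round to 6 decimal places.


Fisher information for variance: I(sigma^2) = 1/(2*sigma^4).
sigma^2 = 31, so sigma^4 = 961.
I = 1/(2*961) = 1/1922 = 0.000520

0.000520


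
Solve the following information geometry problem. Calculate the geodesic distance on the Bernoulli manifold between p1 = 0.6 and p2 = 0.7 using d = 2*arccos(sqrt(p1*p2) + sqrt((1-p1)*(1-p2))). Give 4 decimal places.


Geodesic distance on Bernoulli manifold:
d(p1,p2) = 2*arccos(sqrt(p1*p2) + sqrt((1-p1)*(1-p2))).
sqrt(p1*p2) = sqrt(0.6*0.7) = 0.648074.
sqrt((1-p1)*(1-p2)) = sqrt(0.4*0.3) = 0.34641.
arg = 0.648074 + 0.34641 = 0.994484.
d = 2*arccos(0.994484) = 0.2102

0.2102


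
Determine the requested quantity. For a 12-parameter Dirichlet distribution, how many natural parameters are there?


Exponential family dimension calculation:
Dirichlet with 12 components has 12 natural parameters.

12


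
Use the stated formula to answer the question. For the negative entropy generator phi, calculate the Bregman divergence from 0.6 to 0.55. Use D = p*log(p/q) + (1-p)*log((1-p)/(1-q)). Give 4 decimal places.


Bregman divergence with negative entropy generator:
D = p*log(p/q) + (1-p)*log((1-p)/(1-q)).
p = 0.6, q = 0.55.
p*log(p/q) = 0.6*log(0.6/0.55) = 0.052207.
(1-p)*log((1-p)/(1-q)) = 0.4*log(0.4/0.45) = -0.047113.
D = 0.052207 + -0.047113 = 0.0051

0.0051


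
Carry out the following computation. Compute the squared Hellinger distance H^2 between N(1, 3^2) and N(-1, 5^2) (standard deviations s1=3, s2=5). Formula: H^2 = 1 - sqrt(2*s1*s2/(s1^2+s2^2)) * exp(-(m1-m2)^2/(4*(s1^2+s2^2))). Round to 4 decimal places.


Squared Hellinger distance for Gaussians:
H^2 = 1 - sqrt(2*s1*s2/(s1^2+s2^2)) * exp(-(m1-m2)^2/(4*(s1^2+s2^2))).
s1^2 = 9, s2^2 = 25, s1^2+s2^2 = 34.
sqrt(2*3*5/(34)) = 0.939336.
(m1-m2)^2 = (2)^2 = 4.
exp(-4/(4*34)) = exp(-0.029412) = 0.971017.
H^2 = 1 - 0.939336*0.971017 = 0.0879

0.0879


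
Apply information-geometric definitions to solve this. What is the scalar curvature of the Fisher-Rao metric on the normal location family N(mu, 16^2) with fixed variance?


This family has a single free parameter, so its statistical manifold
is 1-dimensional. The Riemann curvature tensor of any 1-dimensional
Riemannian manifold vanishes identically, so R = 0.

0


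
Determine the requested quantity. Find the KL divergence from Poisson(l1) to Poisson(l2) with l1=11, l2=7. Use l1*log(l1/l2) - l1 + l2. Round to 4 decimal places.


KL divergence for Poisson:
KL = l1*log(l1/l2) - l1 + l2.
l1 = 11, l2 = 7.
log(11/7) = 0.451985.
l1*log(l1/l2) = 11 * 0.451985 = 4.971836.
KL = 4.971836 - 11 + 7 = 0.9718

0.9718


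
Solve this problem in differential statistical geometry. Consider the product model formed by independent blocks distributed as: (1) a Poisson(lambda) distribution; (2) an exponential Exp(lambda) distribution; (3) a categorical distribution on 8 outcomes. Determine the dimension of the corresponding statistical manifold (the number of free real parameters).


The dimension of a statistical manifold equals the number of free
(independent) real parameters of the model. For a product of independent
blocks the parameter counts add.
- Poisson (lambda): 1.
- exponential (lambda): 1.
- categorical on 8 outcomes (probabilities sum to 1): 8-1 = 7.
Total = 1 + 1 + 7 = 9.
Dimension = 9

9


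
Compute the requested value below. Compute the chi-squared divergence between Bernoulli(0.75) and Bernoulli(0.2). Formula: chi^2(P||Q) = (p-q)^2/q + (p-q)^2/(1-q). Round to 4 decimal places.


Chi-squared divergence between Bernoulli distributions:
chi^2 = (p-q)^2/q + (p-q)^2/(1-q).
p = 0.75, q = 0.2, p-q = 0.55.
(p-q)^2 = 0.3025.
term1 = 0.3025/0.2 = 1.5125.
term2 = 0.3025/0.8 = 0.378125.
chi^2 = 1.5125 + 0.378125 = 1.8906

1.8906


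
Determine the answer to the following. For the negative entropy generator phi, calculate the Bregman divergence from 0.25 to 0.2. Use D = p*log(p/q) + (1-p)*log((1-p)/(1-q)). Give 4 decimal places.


Bregman divergence with negative entropy generator:
D = p*log(p/q) + (1-p)*log((1-p)/(1-q)).
p = 0.25, q = 0.2.
p*log(p/q) = 0.25*log(0.25/0.2) = 0.055786.
(1-p)*log((1-p)/(1-q)) = 0.75*log(0.75/0.8) = -0.048404.
D = 0.055786 + -0.048404 = 0.0074

0.0074


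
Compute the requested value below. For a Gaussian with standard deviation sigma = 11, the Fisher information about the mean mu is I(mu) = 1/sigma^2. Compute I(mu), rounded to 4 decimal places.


The Fisher information for the mean of a normal distribution is I(mu) = 1/sigma^2.
sigma = 11, so sigma^2 = 121.
I(mu) = 1/121 = 0.0083

0.0083


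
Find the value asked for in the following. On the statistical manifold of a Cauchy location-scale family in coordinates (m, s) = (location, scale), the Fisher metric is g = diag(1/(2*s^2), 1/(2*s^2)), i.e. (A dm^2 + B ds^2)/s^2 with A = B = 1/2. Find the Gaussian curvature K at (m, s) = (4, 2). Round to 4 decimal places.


The metric has the form g = (A dm^2 + B ds^2)/s^2 with A = 1/2, B = 1/2.
Substitute u = sqrt(A/B)*m: g = B*(du^2 + ds^2)/s^2, i.e. B times the
Poincare upper half-plane metric, which has constant Gaussian curvature -1.
Scaling a 2D metric by a constant c divides the Gaussian curvature by c,
so K = -1/B = -1/(1/2) = -2.0000 everywhere (the point (m, s) = (4, 2) is irrelevant:
the curvature is constant).
The requested Gaussian curvature is K = -2.0000.

-2.0000


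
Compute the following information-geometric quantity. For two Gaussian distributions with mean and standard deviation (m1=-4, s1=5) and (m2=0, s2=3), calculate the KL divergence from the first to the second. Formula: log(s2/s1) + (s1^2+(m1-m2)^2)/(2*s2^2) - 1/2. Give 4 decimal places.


KL divergence between normal distributions:
KL = log(s2/s1) + (s1^2 + (m1-m2)^2)/(2*s2^2) - 1/2.
log(3/5) = -0.510826.
(5^2 + (-4-0)^2)/(2*3^2) = (25 + 16)/18 = 2.277778.
KL = -0.510826 + 2.277778 - 0.5 = 1.2670

1.2670


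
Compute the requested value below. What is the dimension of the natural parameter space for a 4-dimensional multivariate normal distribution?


Exponential family dimension calculation:
For 4-dim MVN: mean has 4 params, covariance has 4*5/2 = 10 unique entries.
Total dim = 4 + 10 = 14.

14


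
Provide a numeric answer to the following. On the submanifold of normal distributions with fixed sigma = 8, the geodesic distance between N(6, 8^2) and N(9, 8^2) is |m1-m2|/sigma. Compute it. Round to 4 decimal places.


On the fixed-variance normal subfamily, geodesic distance = |m1-m2|/sigma.
|6 - 9| = 3.
sigma = 8.
d = 3/8 = 0.3750

0.3750


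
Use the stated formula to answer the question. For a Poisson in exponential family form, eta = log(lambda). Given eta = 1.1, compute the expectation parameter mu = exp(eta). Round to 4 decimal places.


Expectation parameter for Poisson exponential family:
mu = exp(eta).
eta = 1.1.
mu = exp(1.1) = 3.0042

3.0042


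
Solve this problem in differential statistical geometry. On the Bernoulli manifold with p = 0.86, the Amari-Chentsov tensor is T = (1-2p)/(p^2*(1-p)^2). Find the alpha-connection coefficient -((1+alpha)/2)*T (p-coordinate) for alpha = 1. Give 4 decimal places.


Skewness (Amari-Chentsov) tensor: T = (1-2p)/(p^2*(1-p)^2).
p = 0.86, 1-2p = -0.72, p^2 = 0.7396, (1-p)^2 = 0.0196.
T = -0.72/(0.7396 * 0.0196) = -49.668326.
In the p-coordinate, Gamma^(alpha) = Gamma^(0) - (alpha/2)*T with Gamma^(0) = (1/2)*g'(p) = -T/2,
so Gamma^(alpha) = -((1+alpha)/2)*T.
alpha = 1, -(1+alpha)/2 = -1.0.
Gamma = -1.0 * -49.668326 = 49.6683

49.6683


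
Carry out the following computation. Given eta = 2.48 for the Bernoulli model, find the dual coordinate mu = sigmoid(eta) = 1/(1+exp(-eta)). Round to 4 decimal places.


Dual coordinate (expectation parameter) for Bernoulli:
mu = 1/(1+exp(-eta)).
eta = 2.48.
exp(-eta) = exp(-2.48) = 0.083743.
mu = 1/(1+0.083743) = 0.9227

0.9227


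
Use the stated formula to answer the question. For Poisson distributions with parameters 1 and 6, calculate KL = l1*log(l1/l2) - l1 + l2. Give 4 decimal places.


KL divergence for Poisson:
KL = l1*log(l1/l2) - l1 + l2.
l1 = 1, l2 = 6.
log(1/6) = -1.791759.
l1*log(l1/l2) = 1 * -1.791759 = -1.791759.
KL = -1.791759 - 1 + 6 = 3.2082

3.2082


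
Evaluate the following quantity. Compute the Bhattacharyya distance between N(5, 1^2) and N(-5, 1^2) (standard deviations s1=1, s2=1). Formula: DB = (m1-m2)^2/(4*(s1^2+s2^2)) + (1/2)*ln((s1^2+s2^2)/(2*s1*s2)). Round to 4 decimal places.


Bhattacharyya distance between two Gaussians:
DB = (m1-m2)^2/(4*(s1^2+s2^2)) + (1/2)*ln((s1^2+s2^2)/(2*s1*s2)).
(m1-m2)^2 = (10)^2 = 100.
s1^2+s2^2 = 1 + 1 = 2.
term1 = 100/8 = 12.5.
term2 = 0.5*ln(2/2.0) = 0.0.
DB = 12.5 + 0.0 = 12.5000

12.5000


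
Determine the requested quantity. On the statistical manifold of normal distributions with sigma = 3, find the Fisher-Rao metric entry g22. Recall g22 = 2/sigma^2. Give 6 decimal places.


For the 2-parameter normal family, the Fisher metric has:
  g11 = 1/sigma^2, g22 = 2/sigma^2.
sigma = 3, sigma^2 = 9.
g22 = 0.222222

0.222222


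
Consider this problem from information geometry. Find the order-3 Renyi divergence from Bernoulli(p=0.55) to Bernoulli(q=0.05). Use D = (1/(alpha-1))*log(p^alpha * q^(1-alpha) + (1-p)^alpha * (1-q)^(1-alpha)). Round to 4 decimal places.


Renyi divergence of order alpha between Bernoulli distributions:
D = (1/(alpha-1))*log(p^alpha * q^(1-alpha) + (1-p)^alpha * (1-q)^(1-alpha)).
alpha = 3, p = 0.55, q = 0.05.
p^alpha * q^(1-alpha) = 0.55^3 * 0.05^-2 = 66.55.
(1-p)^alpha * (1-q)^(1-alpha) = 0.45^3 * 0.95^-2 = 0.10097.
sum = 66.55 + 0.10097 = 66.65097.
D = (1/2)*log(66.65097) = 2.0997

2.0997


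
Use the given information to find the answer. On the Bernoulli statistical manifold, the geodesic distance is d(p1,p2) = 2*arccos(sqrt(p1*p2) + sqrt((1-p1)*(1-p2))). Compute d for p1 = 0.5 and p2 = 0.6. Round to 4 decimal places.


Geodesic distance on Bernoulli manifold:
d(p1,p2) = 2*arccos(sqrt(p1*p2) + sqrt((1-p1)*(1-p2))).
sqrt(p1*p2) = sqrt(0.5*0.6) = 0.547723.
sqrt((1-p1)*(1-p2)) = sqrt(0.5*0.4) = 0.447214.
arg = 0.547723 + 0.447214 = 0.994936.
d = 2*arccos(0.994936) = 0.2014

0.2014


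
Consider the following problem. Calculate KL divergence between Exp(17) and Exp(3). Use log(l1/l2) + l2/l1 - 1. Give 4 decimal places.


KL divergence for exponential family:
KL = log(l1/l2) + l2/l1 - 1.
log(17/3) = 1.734601.
3/17 = 0.176471.
KL = 1.734601 + 0.176471 - 1 = 0.9111

0.9111


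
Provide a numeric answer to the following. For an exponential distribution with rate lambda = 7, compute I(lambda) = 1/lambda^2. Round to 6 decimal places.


Fisher information for exponential: I(lambda) = 1/lambda^2.
lambda = 7, lambda^2 = 49.
I = 1/49 = 0.020408

0.020408


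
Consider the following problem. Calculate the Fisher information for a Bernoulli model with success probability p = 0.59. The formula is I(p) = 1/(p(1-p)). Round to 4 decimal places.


For Bernoulli(p), Fisher information is I(p) = 1/(p*(1-p)).
p = 0.59, 1-p = 0.41.
p*(1-p) = 0.2419.
I(p) = 1/0.2419 = 4.1339

4.1339


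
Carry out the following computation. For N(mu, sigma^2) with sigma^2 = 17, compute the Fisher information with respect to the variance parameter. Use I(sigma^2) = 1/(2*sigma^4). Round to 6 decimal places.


Fisher information for variance: I(sigma^2) = 1/(2*sigma^4).
sigma^2 = 17, so sigma^4 = 289.
I = 1/(2*289) = 1/578 = 0.001730

0.001730


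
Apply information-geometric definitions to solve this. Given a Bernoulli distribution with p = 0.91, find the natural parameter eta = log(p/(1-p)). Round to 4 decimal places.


Natural parameter for Bernoulli: eta = log(p/(1-p)).
p = 0.91, 1-p = 0.09.
p/(1-p) = 10.111111.
eta = log(10.111111) = 2.3136

2.3136


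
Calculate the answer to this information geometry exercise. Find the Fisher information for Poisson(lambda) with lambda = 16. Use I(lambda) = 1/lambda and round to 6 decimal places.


Fisher information for Poisson: I(lambda) = 1/lambda.
lambda = 16.
I(lambda) = 1/16 = 0.062500

0.062500


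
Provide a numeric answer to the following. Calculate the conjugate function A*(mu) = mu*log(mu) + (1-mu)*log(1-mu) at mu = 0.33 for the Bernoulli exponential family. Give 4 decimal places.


Legendre transform for Bernoulli:
A*(mu) = mu*log(mu) + (1-mu)*log(1-mu).
mu = 0.33, 1-mu = 0.67.
mu*log(mu) = 0.33*log(0.33) = -0.365859.
(1-mu)*log(1-mu) = 0.67*log(0.67) = -0.26832.
A* = -0.365859 + -0.26832 = -0.6342

-0.6342


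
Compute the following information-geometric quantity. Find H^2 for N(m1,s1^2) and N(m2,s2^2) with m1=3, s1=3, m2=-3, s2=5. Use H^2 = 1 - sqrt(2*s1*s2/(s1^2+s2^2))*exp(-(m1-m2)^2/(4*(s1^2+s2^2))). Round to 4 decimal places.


Squared Hellinger distance for Gaussians:
H^2 = 1 - sqrt(2*s1*s2/(s1^2+s2^2)) * exp(-(m1-m2)^2/(4*(s1^2+s2^2))).
s1^2 = 9, s2^2 = 25, s1^2+s2^2 = 34.
sqrt(2*3*5/(34)) = 0.939336.
(m1-m2)^2 = (6)^2 = 36.
exp(-36/(4*34)) = exp(-0.264706) = 0.767432.
H^2 = 1 - 0.939336*0.767432 = 0.2791

0.2791


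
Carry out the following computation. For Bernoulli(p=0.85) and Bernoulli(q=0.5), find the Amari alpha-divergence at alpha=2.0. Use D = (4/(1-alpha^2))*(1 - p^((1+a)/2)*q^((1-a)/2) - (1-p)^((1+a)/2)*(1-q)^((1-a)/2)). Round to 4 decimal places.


Amari alpha-divergence:
D = (4/(1-alpha^2))*(1 - p^((1+a)/2)*q^((1-a)/2) - (1-p)^((1+a)/2)*(1-q)^((1-a)/2)).
alpha = 2.0, p = 0.85, q = 0.5.
e1 = (1+alpha)/2 = 1.5, e2 = (1-alpha)/2 = -0.5.
t1 = p^e1 * q^e2 = 0.85^1.5 * 0.5^-0.5 = 1.108264.
t2 = (1-p)^e1 * (1-q)^e2 = 0.15^1.5 * 0.5^-0.5 = 0.082158.
4/(1-alpha^2) = -1.333333.
D = -1.333333*(1 - 1.108264 - 0.082158) = 0.2539

0.2539


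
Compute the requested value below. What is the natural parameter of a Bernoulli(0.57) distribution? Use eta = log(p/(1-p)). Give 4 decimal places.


Natural parameter for Bernoulli: eta = log(p/(1-p)).
p = 0.57, 1-p = 0.43.
p/(1-p) = 1.325581.
eta = log(1.325581) = 0.2819

0.2819


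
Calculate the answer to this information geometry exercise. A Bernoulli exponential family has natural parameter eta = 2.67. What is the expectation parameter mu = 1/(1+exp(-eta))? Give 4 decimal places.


Dual coordinate (expectation parameter) for Bernoulli:
mu = 1/(1+exp(-eta)).
eta = 2.67.
exp(-eta) = exp(-2.67) = 0.069252.
mu = 1/(1+0.069252) = 0.9352

0.9352


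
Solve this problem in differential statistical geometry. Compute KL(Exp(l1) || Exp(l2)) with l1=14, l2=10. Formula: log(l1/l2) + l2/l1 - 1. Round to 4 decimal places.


KL divergence for exponential family:
KL = log(l1/l2) + l2/l1 - 1.
log(14/10) = 0.336472.
10/14 = 0.714286.
KL = 0.336472 + 0.714286 - 1 = 0.0508

0.0508


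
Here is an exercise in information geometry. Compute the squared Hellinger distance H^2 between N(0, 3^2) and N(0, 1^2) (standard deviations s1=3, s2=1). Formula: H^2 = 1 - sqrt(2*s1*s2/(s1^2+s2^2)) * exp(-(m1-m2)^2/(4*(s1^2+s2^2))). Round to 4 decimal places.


Squared Hellinger distance for Gaussians:
H^2 = 1 - sqrt(2*s1*s2/(s1^2+s2^2)) * exp(-(m1-m2)^2/(4*(s1^2+s2^2))).
s1^2 = 9, s2^2 = 1, s1^2+s2^2 = 10.
sqrt(2*3*1/(10)) = 0.774597.
(m1-m2)^2 = (0)^2 = 0.
exp(-0/(4*10)) = exp(0.0) = 1.0.
H^2 = 1 - 0.774597*1.0 = 0.2254

0.2254


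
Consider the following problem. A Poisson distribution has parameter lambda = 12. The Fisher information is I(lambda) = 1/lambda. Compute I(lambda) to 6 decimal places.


Fisher information for Poisson: I(lambda) = 1/lambda.
lambda = 12.
I(lambda) = 1/12 = 0.083333

0.083333


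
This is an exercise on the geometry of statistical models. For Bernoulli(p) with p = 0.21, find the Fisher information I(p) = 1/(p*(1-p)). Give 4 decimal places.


For Bernoulli(p), Fisher information is I(p) = 1/(p*(1-p)).
p = 0.21, 1-p = 0.79.
p*(1-p) = 0.1659.
I(p) = 1/0.1659 = 6.0277

6.0277


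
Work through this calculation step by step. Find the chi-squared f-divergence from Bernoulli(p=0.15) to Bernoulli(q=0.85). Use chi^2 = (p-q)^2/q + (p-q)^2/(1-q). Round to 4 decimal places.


Chi-squared divergence between Bernoulli distributions:
chi^2 = (p-q)^2/q + (p-q)^2/(1-q).
p = 0.15, q = 0.85, p-q = -0.7.
(p-q)^2 = 0.49.
term1 = 0.49/0.85 = 0.576471.
term2 = 0.49/0.15 = 3.266667.
chi^2 = 0.576471 + 3.266667 = 3.8431

3.8431


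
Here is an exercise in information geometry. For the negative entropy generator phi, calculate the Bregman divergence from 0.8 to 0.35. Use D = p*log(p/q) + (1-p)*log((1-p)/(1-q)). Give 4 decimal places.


Bregman divergence with negative entropy generator:
D = p*log(p/q) + (1-p)*log((1-p)/(1-q)).
p = 0.8, q = 0.35.
p*log(p/q) = 0.8*log(0.8/0.35) = 0.661343.
(1-p)*log((1-p)/(1-q)) = 0.2*log(0.2/0.65) = -0.235731.
D = 0.661343 + -0.235731 = 0.4256

0.4256


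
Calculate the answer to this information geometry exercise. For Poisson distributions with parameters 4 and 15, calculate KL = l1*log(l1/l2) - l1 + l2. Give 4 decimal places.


KL divergence for Poisson:
KL = l1*log(l1/l2) - l1 + l2.
l1 = 4, l2 = 15.
log(4/15) = -1.321756.
l1*log(l1/l2) = 4 * -1.321756 = -5.287023.
KL = -5.287023 - 4 + 15 = 5.7130

5.7130


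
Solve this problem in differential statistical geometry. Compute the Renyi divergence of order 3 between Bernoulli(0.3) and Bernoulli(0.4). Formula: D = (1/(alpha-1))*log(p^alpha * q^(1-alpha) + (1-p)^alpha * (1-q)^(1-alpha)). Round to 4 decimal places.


Renyi divergence of order alpha between Bernoulli distributions:
D = (1/(alpha-1))*log(p^alpha * q^(1-alpha) + (1-p)^alpha * (1-q)^(1-alpha)).
alpha = 3, p = 0.3, q = 0.4.
p^alpha * q^(1-alpha) = 0.3^3 * 0.4^-2 = 0.16875.
(1-p)^alpha * (1-q)^(1-alpha) = 0.7^3 * 0.6^-2 = 0.952778.
sum = 0.16875 + 0.952778 = 1.121528.
D = (1/2)*log(1.121528) = 0.0573

0.0573


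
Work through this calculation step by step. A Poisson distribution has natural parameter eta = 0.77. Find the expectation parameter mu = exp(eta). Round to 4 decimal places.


Expectation parameter for Poisson exponential family:
mu = exp(eta).
eta = 0.77.
mu = exp(0.77) = 2.1598

2.1598


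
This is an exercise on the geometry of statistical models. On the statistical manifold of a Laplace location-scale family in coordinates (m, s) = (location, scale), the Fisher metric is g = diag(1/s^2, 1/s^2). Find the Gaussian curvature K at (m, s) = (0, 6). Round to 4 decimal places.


The metric has the form g = (A dm^2 + B ds^2)/s^2 with A = 1, B = 1.
Substitute u = sqrt(A/B)*m: g = B*(du^2 + ds^2)/s^2, i.e. B times the
Poincare upper half-plane metric, which has constant Gaussian curvature -1.
Scaling a 2D metric by a constant c divides the Gaussian curvature by c,
so K = -1/B = -1/(1) = -1.0000 everywhere (the point (m, s) = (0, 6) is irrelevant:
the curvature is constant).
The requested Gaussian curvature is K = -1.0000.

-1.0000


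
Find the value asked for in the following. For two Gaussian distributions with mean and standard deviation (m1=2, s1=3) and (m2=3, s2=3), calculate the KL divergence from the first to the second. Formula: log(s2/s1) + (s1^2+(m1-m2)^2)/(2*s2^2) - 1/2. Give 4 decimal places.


KL divergence between normal distributions:
KL = log(s2/s1) + (s1^2 + (m1-m2)^2)/(2*s2^2) - 1/2.
log(3/3) = 0.0.
(3^2 + (2-3)^2)/(2*3^2) = (9 + 1)/18 = 0.555556.
KL = 0.0 + 0.555556 - 0.5 = 0.0556

0.0556


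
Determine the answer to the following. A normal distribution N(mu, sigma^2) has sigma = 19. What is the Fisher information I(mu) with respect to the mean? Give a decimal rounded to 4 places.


The Fisher information for the mean of a normal distribution is I(mu) = 1/sigma^2.
sigma = 19, so sigma^2 = 361.
I(mu) = 1/361 = 0.0028

0.0028


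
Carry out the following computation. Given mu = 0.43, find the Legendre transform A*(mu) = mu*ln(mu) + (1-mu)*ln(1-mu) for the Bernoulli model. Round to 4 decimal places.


Legendre transform for Bernoulli:
A*(mu) = mu*log(mu) + (1-mu)*log(1-mu).
mu = 0.43, 1-mu = 0.57.
mu*log(mu) = 0.43*log(0.43) = -0.362907.
(1-mu)*log(1-mu) = 0.57*log(0.57) = -0.320408.
A* = -0.362907 + -0.320408 = -0.6833

-0.6833


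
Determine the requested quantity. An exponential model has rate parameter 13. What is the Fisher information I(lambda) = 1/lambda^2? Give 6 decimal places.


Fisher information for exponential: I(lambda) = 1/lambda^2.
lambda = 13, lambda^2 = 169.
I = 1/169 = 0.005917

0.005917


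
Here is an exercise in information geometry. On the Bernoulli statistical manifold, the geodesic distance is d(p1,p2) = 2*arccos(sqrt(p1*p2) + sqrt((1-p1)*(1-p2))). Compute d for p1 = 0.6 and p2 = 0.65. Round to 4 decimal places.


Geodesic distance on Bernoulli manifold:
d(p1,p2) = 2*arccos(sqrt(p1*p2) + sqrt((1-p1)*(1-p2))).
sqrt(p1*p2) = sqrt(0.6*0.65) = 0.6245.
sqrt((1-p1)*(1-p2)) = sqrt(0.4*0.35) = 0.374166.
arg = 0.6245 + 0.374166 = 0.998666.
d = 2*arccos(0.998666) = 0.1033

0.1033


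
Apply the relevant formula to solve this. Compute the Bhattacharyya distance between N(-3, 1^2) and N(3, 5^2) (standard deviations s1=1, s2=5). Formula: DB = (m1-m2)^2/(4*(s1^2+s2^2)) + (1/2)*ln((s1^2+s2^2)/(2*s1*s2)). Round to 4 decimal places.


Bhattacharyya distance between two Gaussians:
DB = (m1-m2)^2/(4*(s1^2+s2^2)) + (1/2)*ln((s1^2+s2^2)/(2*s1*s2)).
(m1-m2)^2 = (-6)^2 = 36.
s1^2+s2^2 = 1 + 25 = 26.
term1 = 36/104 = 0.346154.
term2 = 0.5*ln(26/10.0) = 0.477756.
DB = 0.346154 + 0.477756 = 0.8239

0.8239


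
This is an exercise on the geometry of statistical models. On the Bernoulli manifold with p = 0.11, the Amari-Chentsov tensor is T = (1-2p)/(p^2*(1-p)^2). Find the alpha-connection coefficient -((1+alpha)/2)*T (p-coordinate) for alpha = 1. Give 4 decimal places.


Skewness (Amari-Chentsov) tensor: T = (1-2p)/(p^2*(1-p)^2).
p = 0.11, 1-2p = 0.78, p^2 = 0.0121, (1-p)^2 = 0.7921.
T = 0.78/(0.0121 * 0.7921) = 81.382161.
In the p-coordinate, Gamma^(alpha) = Gamma^(0) - (alpha/2)*T with Gamma^(0) = (1/2)*g'(p) = -T/2,
so Gamma^(alpha) = -((1+alpha)/2)*T.
alpha = 1, -(1+alpha)/2 = -1.0.
Gamma = -1.0 * 81.382161 = -81.3822

-81.3822


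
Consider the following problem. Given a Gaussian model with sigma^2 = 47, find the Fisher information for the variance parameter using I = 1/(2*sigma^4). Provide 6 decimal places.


Fisher information for variance: I(sigma^2) = 1/(2*sigma^4).
sigma^2 = 47, so sigma^4 = 2209.
I = 1/(2*2209) = 1/4418 = 0.000226

0.000226


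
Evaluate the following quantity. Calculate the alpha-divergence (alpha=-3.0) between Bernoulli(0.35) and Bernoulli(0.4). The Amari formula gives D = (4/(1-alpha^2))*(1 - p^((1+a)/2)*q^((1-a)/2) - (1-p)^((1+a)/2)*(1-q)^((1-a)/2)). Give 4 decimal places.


Amari alpha-divergence:
D = (4/(1-alpha^2))*(1 - p^((1+a)/2)*q^((1-a)/2) - (1-p)^((1+a)/2)*(1-q)^((1-a)/2)).
alpha = -3.0, p = 0.35, q = 0.4.
e1 = (1+alpha)/2 = -1.0, e2 = (1-alpha)/2 = 2.0.
t1 = p^e1 * q^e2 = 0.35^-1.0 * 0.4^2.0 = 0.457143.
t2 = (1-p)^e1 * (1-q)^e2 = 0.65^-1.0 * 0.6^2.0 = 0.553846.
4/(1-alpha^2) = -0.5.
D = -0.5*(1 - 0.457143 - 0.553846) = 0.0055

0.0055


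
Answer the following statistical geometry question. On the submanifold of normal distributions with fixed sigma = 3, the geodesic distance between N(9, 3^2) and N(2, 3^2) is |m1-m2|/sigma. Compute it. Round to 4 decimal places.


On the fixed-variance normal subfamily, geodesic distance = |m1-m2|/sigma.
|9 - 2| = 7.
sigma = 3.
d = 7/3 = 2.3333

2.3333


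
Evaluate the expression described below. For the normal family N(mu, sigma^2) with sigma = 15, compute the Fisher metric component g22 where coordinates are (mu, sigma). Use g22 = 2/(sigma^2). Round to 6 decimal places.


For the 2-parameter normal family, the Fisher metric has:
  g11 = 1/sigma^2, g22 = 2/sigma^2.
sigma = 15, sigma^2 = 225.
g22 = 0.008889

0.008889


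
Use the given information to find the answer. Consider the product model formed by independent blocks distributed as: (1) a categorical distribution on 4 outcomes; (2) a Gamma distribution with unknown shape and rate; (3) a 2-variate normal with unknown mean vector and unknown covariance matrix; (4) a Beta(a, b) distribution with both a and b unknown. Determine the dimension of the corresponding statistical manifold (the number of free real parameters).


The dimension of a statistical manifold equals the number of free
(independent) real parameters of the model. For a product of independent
blocks the parameter counts add.
- categorical on 4 outcomes (probabilities sum to 1): 4-1 = 3.
- Gamma (shape, rate): 2.
- 2-variate normal: 2 (mean) + 2*3/2 = 3 (symmetric covariance) = 5.
- Beta (a, b): 2.
Total = 3 + 2 + 5 + 2 = 12.
Dimension = 12

12


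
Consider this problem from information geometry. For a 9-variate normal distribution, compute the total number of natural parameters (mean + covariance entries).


Exponential family dimension calculation:
For 9-dim MVN: mean has 9 params, covariance has 9*10/2 = 45 unique entries.
Total dim = 9 + 45 = 54.

54


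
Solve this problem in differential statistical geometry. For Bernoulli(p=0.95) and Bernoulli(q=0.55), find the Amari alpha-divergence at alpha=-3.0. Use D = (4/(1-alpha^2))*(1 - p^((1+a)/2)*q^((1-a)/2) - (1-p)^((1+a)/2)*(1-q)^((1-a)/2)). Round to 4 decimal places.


Amari alpha-divergence:
D = (4/(1-alpha^2))*(1 - p^((1+a)/2)*q^((1-a)/2) - (1-p)^((1+a)/2)*(1-q)^((1-a)/2)).
alpha = -3.0, p = 0.95, q = 0.55.
e1 = (1+alpha)/2 = -1.0, e2 = (1-alpha)/2 = 2.0.
t1 = p^e1 * q^e2 = 0.95^-1.0 * 0.55^2.0 = 0.318421.
t2 = (1-p)^e1 * (1-q)^e2 = 0.05^-1.0 * 0.45^2.0 = 4.05.
4/(1-alpha^2) = -0.5.
D = -0.5*(1 - 0.318421 - 4.05) = 1.6842

1.6842


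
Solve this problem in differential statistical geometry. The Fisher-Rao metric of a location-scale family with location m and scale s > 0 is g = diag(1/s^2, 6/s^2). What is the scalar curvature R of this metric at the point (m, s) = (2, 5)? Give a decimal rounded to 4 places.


The metric has the form g = (A dm^2 + B ds^2)/s^2 with A = 1, B = 6.
Substitute u = sqrt(A/B)*m: g = B*(du^2 + ds^2)/s^2, i.e. B times the
Poincare upper half-plane metric, which has constant Gaussian curvature -1.
Scaling a 2D metric by a constant c divides the Gaussian curvature by c,
so K = -1/B = -1/(6) = -0.1667 everywhere (the point (m, s) = (2, 5) is irrelevant:
the curvature is constant).
Scalar curvature in dimension 2: R = 2K = -2/(6) = -0.3333.

-0.3333


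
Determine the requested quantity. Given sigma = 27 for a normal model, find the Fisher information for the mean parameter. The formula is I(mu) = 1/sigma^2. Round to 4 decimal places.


The Fisher information for the mean of a normal distribution is I(mu) = 1/sigma^2.
sigma = 27, so sigma^2 = 729.
I(mu) = 1/729 = 0.0014

0.0014


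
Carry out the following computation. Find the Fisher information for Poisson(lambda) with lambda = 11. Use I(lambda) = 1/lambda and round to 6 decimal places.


Fisher information for Poisson: I(lambda) = 1/lambda.
lambda = 11.
I(lambda) = 1/11 = 0.090909

0.090909


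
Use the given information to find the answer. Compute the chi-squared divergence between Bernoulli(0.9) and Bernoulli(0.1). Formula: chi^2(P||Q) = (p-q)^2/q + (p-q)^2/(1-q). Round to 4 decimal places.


Chi-squared divergence between Bernoulli distributions:
chi^2 = (p-q)^2/q + (p-q)^2/(1-q).
p = 0.9, q = 0.1, p-q = 0.8.
(p-q)^2 = 0.64.
term1 = 0.64/0.1 = 6.4.
term2 = 0.64/0.9 = 0.711111.
chi^2 = 6.4 + 0.711111 = 7.1111

7.1111


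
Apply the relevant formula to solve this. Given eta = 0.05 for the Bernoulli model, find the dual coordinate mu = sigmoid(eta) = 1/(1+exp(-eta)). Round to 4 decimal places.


Dual coordinate (expectation parameter) for Bernoulli:
mu = 1/(1+exp(-eta)).
eta = 0.05.
exp(-eta) = exp(-0.05) = 0.951229.
mu = 1/(1+0.951229) = 0.5125

0.5125


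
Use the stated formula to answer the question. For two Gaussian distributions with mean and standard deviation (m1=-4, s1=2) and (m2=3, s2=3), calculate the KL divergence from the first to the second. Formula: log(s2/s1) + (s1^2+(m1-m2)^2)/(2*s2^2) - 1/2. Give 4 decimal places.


KL divergence between normal distributions:
KL = log(s2/s1) + (s1^2 + (m1-m2)^2)/(2*s2^2) - 1/2.
log(3/2) = 0.405465.
(2^2 + (-4-3)^2)/(2*3^2) = (4 + 49)/18 = 2.944444.
KL = 0.405465 + 2.944444 - 0.5 = 2.8499

2.8499


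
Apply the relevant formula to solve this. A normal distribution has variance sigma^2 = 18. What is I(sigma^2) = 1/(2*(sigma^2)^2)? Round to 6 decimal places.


Fisher information for variance: I(sigma^2) = 1/(2*sigma^4).
sigma^2 = 18, so sigma^4 = 324.
I = 1/(2*324) = 1/648 = 0.001543

0.001543


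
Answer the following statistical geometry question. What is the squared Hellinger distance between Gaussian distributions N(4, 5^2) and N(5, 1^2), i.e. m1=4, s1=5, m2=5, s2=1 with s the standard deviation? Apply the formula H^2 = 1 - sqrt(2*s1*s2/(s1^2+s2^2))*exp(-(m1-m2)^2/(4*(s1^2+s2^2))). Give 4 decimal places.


Squared Hellinger distance for Gaussians:
H^2 = 1 - sqrt(2*s1*s2/(s1^2+s2^2)) * exp(-(m1-m2)^2/(4*(s1^2+s2^2))).
s1^2 = 25, s2^2 = 1, s1^2+s2^2 = 26.
sqrt(2*5*1/(26)) = 0.620174.
(m1-m2)^2 = (-1)^2 = 1.
exp(-1/(4*26)) = exp(-0.009615) = 0.990431.
H^2 = 1 - 0.620174*0.990431 = 0.3858

0.3858


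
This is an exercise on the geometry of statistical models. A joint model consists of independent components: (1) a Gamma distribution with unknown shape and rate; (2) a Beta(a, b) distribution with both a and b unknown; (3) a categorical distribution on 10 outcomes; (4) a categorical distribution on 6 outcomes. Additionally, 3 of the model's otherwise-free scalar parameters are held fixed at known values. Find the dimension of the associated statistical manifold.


The dimension of a statistical manifold equals the number of free
(independent) real parameters of the model. For a product of independent
blocks the parameter counts add.
- Gamma (shape, rate): 2.
- Beta (a, b): 2.
- categorical on 10 outcomes (probabilities sum to 1): 10-1 = 9.
- categorical on 6 outcomes (probabilities sum to 1): 6-1 = 5.
Total = 2 + 2 + 9 + 5 = 18.
3 parameter(s) fixed at known values: 18 - 3 = 15.
Dimension = 15

15


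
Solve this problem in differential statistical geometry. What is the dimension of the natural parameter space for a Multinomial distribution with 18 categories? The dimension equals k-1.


Exponential family dimension calculation:
For Multinomial with k=18 categories, dim = k-1 = 17.

17


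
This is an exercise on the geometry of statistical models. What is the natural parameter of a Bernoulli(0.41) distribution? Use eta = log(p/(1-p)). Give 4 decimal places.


Natural parameter for Bernoulli: eta = log(p/(1-p)).
p = 0.41, 1-p = 0.59.
p/(1-p) = 0.694915.
eta = log(0.694915) = -0.3640

-0.3640
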